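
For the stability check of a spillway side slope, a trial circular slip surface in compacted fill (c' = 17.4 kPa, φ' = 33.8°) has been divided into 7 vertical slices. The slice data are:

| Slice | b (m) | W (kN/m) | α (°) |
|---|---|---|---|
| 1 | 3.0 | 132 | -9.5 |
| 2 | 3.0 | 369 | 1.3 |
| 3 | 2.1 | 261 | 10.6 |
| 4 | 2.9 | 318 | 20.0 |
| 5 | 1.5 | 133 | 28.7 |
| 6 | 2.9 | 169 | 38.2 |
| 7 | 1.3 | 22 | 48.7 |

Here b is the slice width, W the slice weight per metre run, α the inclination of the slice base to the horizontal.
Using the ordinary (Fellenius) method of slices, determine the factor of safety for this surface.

Ordinary method of slices: FS = Σ[c'·Δl_i + (W_i cosα_i)·tanφ'] / Σ W_i sinα_i, with Δl_i = b_i / cosα_i.
Slice 1: Δl = 3.0/cos(-9.5°) = 3.042 m; N'_1 = 132·cos(-9.5°) = 130.2; c'Δl = 52.93; W sinα = -21.8
Slice 2: Δl = 3.0/cos1.3° = 3.001 m; N'_2 = 369·cos1.3° = 368.9; c'Δl = 52.21; W sinα = 8.4
Slice 3: Δl = 2.1/cos10.6° = 2.136 m; N'_3 = 261·cos10.6° = 256.5; c'Δl = 37.17; W sinα = 48.0
Slice 4: Δl = 2.9/cos20.0° = 3.086 m; N'_4 = 318·cos20.0° = 298.8; c'Δl = 53.70; W sinα = 108.8
Slice 5: Δl = 1.5/cos28.7° = 1.710 m; N'_5 = 133·cos28.7° = 116.7; c'Δl = 29.76; W sinα = 63.9
Slice 6: Δl = 2.9/cos38.2° = 3.690 m; N'_6 = 169·cos38.2° = 132.8; c'Δl = 64.21; W sinα = 104.5
Slice 7: Δl = 1.3/cos48.7° = 1.970 m; N'_7 = 22·cos48.7° = 14.5; c'Δl = 34.27; W sinα = 16.5
Σc'Δl = 324.3 kN/m; ΣN' = 1318.5 kN/m; ΣW sinα = 328.3 kN/m
Resisting = 324.3 + 1318.5·tan33.8° = 324.3 + 882.6 = 1206.9 kN/m
FS = 1206.9 / 328.3 = 3.677

FS = 3.68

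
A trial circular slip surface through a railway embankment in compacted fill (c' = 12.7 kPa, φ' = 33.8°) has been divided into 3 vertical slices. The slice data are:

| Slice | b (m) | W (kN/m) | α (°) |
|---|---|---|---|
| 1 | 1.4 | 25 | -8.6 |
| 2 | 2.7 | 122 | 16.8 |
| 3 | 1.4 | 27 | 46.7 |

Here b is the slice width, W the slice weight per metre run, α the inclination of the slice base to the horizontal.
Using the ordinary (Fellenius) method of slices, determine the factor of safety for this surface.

Ordinary method of slices: FS = Σ[c'·Δl_i + (W_i cosα_i)·tanφ'] / Σ W_i sinα_i, with Δl_i = b_i / cosα_i.
Slice 1: Δl = 1.4/cos(-8.6°) = 1.416 m; N'_1 = 25·cos(-8.6°) = 24.7; c'Δl = 17.98; W sinα = -3.7
Slice 2: Δl = 2.7/cos16.8° = 2.820 m; N'_2 = 122·cos16.8° = 116.8; c'Δl = 35.82; W sinα = 35.3
Slice 3: Δl = 1.4/cos46.7° = 2.041 m; N'_3 = 27·cos46.7° = 18.5; c'Δl = 25.93; W sinα = 19.6
Σc'Δl = 79.7 kN/m; ΣN' = 160.0 kN/m; ΣW sinα = 51.2 kN/m
Resisting = 79.7 + 160.0·tan33.8° = 79.7 + 107.1 = 186.9 kN/m
FS = 186.9 / 51.2 = 3.651

FS = 3.65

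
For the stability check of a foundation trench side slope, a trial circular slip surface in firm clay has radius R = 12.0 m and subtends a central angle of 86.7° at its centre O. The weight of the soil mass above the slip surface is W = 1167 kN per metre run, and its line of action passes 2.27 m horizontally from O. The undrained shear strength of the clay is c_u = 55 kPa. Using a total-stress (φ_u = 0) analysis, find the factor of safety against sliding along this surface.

FS = 4.52

Taking moments about the centre O, the resisting moment is provided by the undrained shear strength acting along the arc:
Arc length L_a = R·θ = 12.0·(86.7°·π/180) = 12.0·1.5132 = 18.16 m
M_R = c_u·L_a·R = 55·18.16·12.0 = 11984.5 kN·m/m
M_D = W·d = 1167·2.27 = 2649.1 kN·m/m
FS = M_R / M_D = 11984.5 / 2649.1 = 4.524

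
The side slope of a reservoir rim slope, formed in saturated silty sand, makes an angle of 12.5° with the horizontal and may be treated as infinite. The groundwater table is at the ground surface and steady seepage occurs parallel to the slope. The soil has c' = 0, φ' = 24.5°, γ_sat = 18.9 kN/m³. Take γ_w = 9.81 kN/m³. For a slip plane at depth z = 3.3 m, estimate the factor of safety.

With seepage parallel to the slope and the water table at the surface, the effective normal stress on the slip plane uses the buoyant unit weight γ' = γ_sat − γ_w while the driving shear stress uses γ_sat:
FS = [c' + γ' z cos²β tanφ'] / [γ_sat z sinβ cosβ]
(For c' = 0 this reduces to FS = (γ'/γ_sat)·tanφ'/tanβ.)
γ' = 18.9 − 9.81 = 9.09 kN/m³
Numerator = 0.0 + 9.09·3.3·cos²12.5°·tan24.5° = 0.0 + 9.09·3.3·0.9532·0.4557 = 13.030 kPa
Denominator = 18.9·3.3·sin12.5°·cos12.5° = 18.9·3.3·0.2164·0.9763 = 13.179 kPa
FS = 13.030 / 13.179 = 0.989

FS = 0.99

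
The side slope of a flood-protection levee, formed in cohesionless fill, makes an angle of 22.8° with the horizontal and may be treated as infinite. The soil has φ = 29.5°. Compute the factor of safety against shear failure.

For a dry cohesionless infinite slope the factor of safety is FS = tanφ / tanβ.
FS = tan29.5° / tan22.8° = 0.5658 / 0.4204 = 1.346

FS = 1.35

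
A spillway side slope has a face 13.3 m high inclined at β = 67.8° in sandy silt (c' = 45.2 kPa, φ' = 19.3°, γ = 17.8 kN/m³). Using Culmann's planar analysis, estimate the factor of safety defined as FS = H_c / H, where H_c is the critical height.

H_c = (4c'/γ) · sinβ cosφ' / [1 − cos(β − φ')]
    = (4·45.2/17.8) · sin67.8°·cos19.3° / [1 − cos48.5°]
    = 10.157 · 0.8738 / 0.3374 = 26.31 m
FS = H_c / H = 26.31 / 13.3 = 1.978

FS = 1.98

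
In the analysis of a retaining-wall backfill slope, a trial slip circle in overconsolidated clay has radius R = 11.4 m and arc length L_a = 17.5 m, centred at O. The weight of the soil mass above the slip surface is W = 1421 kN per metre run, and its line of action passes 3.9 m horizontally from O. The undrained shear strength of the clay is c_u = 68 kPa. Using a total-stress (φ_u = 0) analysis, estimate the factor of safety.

FS = 2.45

Taking moments about the centre O, the resisting moment is provided by the undrained shear strength acting along the arc:
M_R = c_u·L_a·R = 68·17.50·11.4 = 13566.0 kN·m/m
M_D = W·d = 1421·3.9 = 5541.9 kN·m/m
FS = M_R / M_D = 13566.0 / 5541.9 = 2.448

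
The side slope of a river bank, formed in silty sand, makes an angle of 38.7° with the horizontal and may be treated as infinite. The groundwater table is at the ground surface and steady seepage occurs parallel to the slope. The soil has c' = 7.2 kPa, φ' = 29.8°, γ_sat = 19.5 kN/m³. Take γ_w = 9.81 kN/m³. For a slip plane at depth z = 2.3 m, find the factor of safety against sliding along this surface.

FS = 0.68

With seepage parallel to the slope and the water table at the surface, the effective normal stress on the slip plane uses the buoyant unit weight γ' = γ_sat − γ_w while the driving shear stress uses γ_sat:
FS = [c' + γ' z cos²β tanφ'] / [γ_sat z sinβ cosβ]
γ' = 19.5 − 9.81 = 9.69 kN/m³
Numerator = 7.2 + 9.69·2.3·cos²38.7°·tan29.8° = 7.2 + 9.69·2.3·0.6091·0.5727 = 14.974 kPa
Denominator = 19.5·2.3·sin38.7°·cos38.7° = 19.5·2.3·0.6252·0.7804 = 21.885 kPa
FS = 14.974 / 21.885 = 0.684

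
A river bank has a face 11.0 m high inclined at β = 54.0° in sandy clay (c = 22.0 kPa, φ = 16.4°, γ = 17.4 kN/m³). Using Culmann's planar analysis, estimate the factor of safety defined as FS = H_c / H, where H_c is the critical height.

FS = 1.72

H_c = (4c/γ) · sinβ cosφ / [1 − cos(β − φ)]
    = (4·22.0/17.4) · sin54.0°·cos16.4° / [1 − cos37.6°]
    = 5.057 · 0.7761 / 0.2077 = 18.90 m
FS = H_c / H = 18.90 / 11.0 = 1.718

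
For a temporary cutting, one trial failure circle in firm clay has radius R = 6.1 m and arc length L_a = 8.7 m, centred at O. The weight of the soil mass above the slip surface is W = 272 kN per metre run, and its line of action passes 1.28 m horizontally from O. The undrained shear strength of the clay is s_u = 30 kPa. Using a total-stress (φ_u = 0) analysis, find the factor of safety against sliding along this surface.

FS = 4.57

Taking moments about the centre O, the resisting moment is provided by the undrained shear strength acting along the arc:
M_R = s_u·L_a·R = 30·8.70·6.1 = 1592.1 kN·m/m
M_D = W·d = 272·1.28 = 348.2 kN·m/m
FS = M_R / M_D = 1592.1 / 348.2 = 4.573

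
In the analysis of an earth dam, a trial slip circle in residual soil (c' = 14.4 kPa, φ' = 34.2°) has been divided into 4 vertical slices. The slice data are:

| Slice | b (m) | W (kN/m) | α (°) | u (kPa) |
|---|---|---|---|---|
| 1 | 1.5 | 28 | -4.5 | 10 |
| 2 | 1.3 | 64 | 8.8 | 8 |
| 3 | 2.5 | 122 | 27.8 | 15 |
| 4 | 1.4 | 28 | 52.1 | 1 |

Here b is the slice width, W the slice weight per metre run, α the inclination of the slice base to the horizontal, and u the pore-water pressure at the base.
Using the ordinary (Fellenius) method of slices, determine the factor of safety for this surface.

Ordinary method of slices: FS = Σ[c'·Δl_i + (W_i cosα_i − u_i·Δl_i)·tanφ'] / Σ W_i sinα_i, with Δl_i = b_i / cosα_i.
Slice 1: Δl = 1.5/cos(-4.5°) = 1.505 m; N'_1 = 28·cos(-4.5°) − 10·1.505 = 12.9; c'Δl = 21.67; W sinα = -2.2
Slice 2: Δl = 1.3/cos8.8° = 1.315 m; N'_2 = 64·cos8.8° − 8·1.315 = 52.7; c'Δl = 18.94; W sinα = 9.8
Slice 3: Δl = 2.5/cos27.8° = 2.826 m; N'_3 = 122·cos27.8° − 15·2.826 = 65.5; c'Δl = 40.70; W sinα = 56.9
Slice 4: Δl = 1.4/cos52.1° = 2.279 m; N'_4 = 28·cos52.1° − 1·2.279 = 14.9; c'Δl = 32.82; W sinα = 22.1
Σc'Δl = 114.1 kN/m; ΣN' = 146.0 kN/m; ΣW sinα = 86.6 kN/m
Resisting = 114.1 + 146.0·tan34.2° = 114.1 + 99.2 = 213.4 kN/m
FS = 213.4 / 86.6 = 2.464

FS = 2.46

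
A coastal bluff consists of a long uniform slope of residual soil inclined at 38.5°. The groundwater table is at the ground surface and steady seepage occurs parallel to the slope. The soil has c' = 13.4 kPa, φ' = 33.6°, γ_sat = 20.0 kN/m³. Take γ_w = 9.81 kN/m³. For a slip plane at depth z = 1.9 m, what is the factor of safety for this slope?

FS = 1.15

With seepage parallel to the slope and the water table at the surface, the effective normal stress on the slip plane uses the buoyant unit weight γ' = γ_sat − γ_w while the driving shear stress uses γ_sat:
FS = [c' + γ' z cos²β tanφ'] / [γ_sat z sinβ cosβ]
γ' = 20.0 − 9.81 = 10.19 kN/m³
Numerator = 13.4 + 10.19·1.9·cos²38.5°·tan33.6° = 13.4 + 10.19·1.9·0.6125·0.6644 = 21.279 kPa
Denominator = 20.0·1.9·sin38.5°·cos38.5° = 20.0·1.9·0.6225·0.7826 = 18.513 kPa
FS = 21.279 / 18.513 = 1.149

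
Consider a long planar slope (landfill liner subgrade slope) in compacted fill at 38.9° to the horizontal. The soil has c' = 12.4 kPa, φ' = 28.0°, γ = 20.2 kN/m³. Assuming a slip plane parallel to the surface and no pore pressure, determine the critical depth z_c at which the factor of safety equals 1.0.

z_c = 3.68 m

Setting FS = 1.00 in FS = [c' + γz cos²β tanφ'] / [γz sinβ cosβ] and solving for z:
z = c' / [γ cosβ (FS·sinβ − cosβ·tanφ')]
  = 12.4 / [20.2·cos38.9°·(1.00·sin38.9° − cos38.9°·tan28.0°)]
  = 12.4 / [20.2·0.7782·(1.00·0.6280 − 0.7782·0.5317)]
  = 12.4 / 3.3668 = 3.683 m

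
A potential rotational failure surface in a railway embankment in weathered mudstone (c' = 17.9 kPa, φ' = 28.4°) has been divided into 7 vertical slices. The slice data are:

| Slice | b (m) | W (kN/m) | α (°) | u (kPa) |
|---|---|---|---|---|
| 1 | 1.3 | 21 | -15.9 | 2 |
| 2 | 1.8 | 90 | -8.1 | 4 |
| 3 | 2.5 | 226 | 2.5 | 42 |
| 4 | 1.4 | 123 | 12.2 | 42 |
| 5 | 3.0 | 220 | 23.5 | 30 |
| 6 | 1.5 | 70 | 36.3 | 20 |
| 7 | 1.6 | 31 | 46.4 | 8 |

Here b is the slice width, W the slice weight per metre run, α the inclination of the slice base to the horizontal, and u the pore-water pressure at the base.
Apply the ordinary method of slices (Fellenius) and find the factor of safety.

FS = 2.84

Ordinary method of slices: FS = Σ[c'·Δl_i + (W_i cosα_i − u_i·Δl_i)·tanφ'] / Σ W_i sinα_i, with Δl_i = b_i / cosα_i.
Slice 1: Δl = 1.3/cos(-15.9°) = 1.352 m; N'_1 = 21·cos(-15.9°) − 2·1.352 = 17.5; c'Δl = 24.20; W sinα = -5.8
Slice 2: Δl = 1.8/cos(-8.1°) = 1.818 m; N'_2 = 90·cos(-8.1°) − 4·1.818 = 81.8; c'Δl = 32.54; W sinα = -12.7
Slice 3: Δl = 2.5/cos2.5° = 2.502 m; N'_3 = 226·cos2.5° − 42·2.502 = 120.7; c'Δl = 44.79; W sinα = 9.9
Slice 4: Δl = 1.4/cos12.2° = 1.432 m; N'_4 = 123·cos12.2° − 42·1.432 = 60.1; c'Δl = 25.64; W sinα = 26.0
Slice 5: Δl = 3.0/cos23.5° = 3.271 m; N'_5 = 220·cos23.5° − 30·3.271 = 103.6; c'Δl = 58.56; W sinα = 87.7
Slice 6: Δl = 1.5/cos36.3° = 1.861 m; N'_6 = 70·cos36.3° − 20·1.861 = 19.2; c'Δl = 33.32; W sinα = 41.4
Slice 7: Δl = 1.6/cos46.4° = 2.320 m; N'_7 = 31·cos46.4° − 8·2.320 = 2.8; c'Δl = 41.53; W sinα = 22.4
Σc'Δl = 260.6 kN/m; ΣN' = 405.7 kN/m; ΣW sinα = 169.0 kN/m
Resisting = 260.6 + 405.7·tan28.4° = 260.6 + 219.4 = 479.9 kN/m
FS = 479.9 / 169.0 = 2.839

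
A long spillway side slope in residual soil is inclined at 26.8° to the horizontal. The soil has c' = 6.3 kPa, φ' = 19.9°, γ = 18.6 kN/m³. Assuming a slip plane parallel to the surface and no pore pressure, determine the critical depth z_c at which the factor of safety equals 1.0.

Setting FS = 1.00 in FS = [c' + γz cos²β tanφ'] / [γz sinβ cosβ] and solving for z:
z = c' / [γ cosβ (FS·sinβ − cosβ·tanφ')]
  = 6.3 / [18.6·cos26.8°·(1.00·sin26.8° − cos26.8°·tan19.9°)]
  = 6.3 / [18.6·0.8926·(1.00·0.4509 − 0.8926·0.3620)]
  = 6.3 / 2.1212 = 2.970 m

z_c = 2.97 m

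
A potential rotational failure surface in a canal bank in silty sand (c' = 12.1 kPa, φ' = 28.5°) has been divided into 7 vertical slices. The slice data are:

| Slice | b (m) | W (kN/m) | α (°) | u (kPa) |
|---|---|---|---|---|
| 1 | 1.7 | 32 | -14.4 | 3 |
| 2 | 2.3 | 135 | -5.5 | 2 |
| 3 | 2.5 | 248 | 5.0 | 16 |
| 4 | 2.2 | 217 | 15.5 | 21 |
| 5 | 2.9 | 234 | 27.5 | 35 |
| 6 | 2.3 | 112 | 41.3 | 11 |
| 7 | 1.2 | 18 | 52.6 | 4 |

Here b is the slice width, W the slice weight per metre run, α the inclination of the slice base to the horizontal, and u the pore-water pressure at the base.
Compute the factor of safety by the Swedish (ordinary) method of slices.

FS = 2.24

Ordinary method of slices: FS = Σ[c'·Δl_i + (W_i cosα_i − u_i·Δl_i)·tanφ'] / Σ W_i sinα_i, with Δl_i = b_i / cosα_i.
Slice 1: Δl = 1.7/cos(-14.4°) = 1.755 m; N'_1 = 32·cos(-14.4°) − 3·1.755 = 25.7; c'Δl = 21.24; W sinα = -8.0
Slice 2: Δl = 2.3/cos(-5.5°) = 2.311 m; N'_2 = 135·cos(-5.5°) − 2·2.311 = 129.8; c'Δl = 27.96; W sinα = -12.9
Slice 3: Δl = 2.5/cos5.0° = 2.510 m; N'_3 = 248·cos5.0° − 16·2.510 = 206.9; c'Δl = 30.37; W sinα = 21.6
Slice 4: Δl = 2.2/cos15.5° = 2.283 m; N'_4 = 217·cos15.5° − 21·2.283 = 161.2; c'Δl = 27.62; W sinα = 58.0
Slice 5: Δl = 2.9/cos27.5° = 3.269 m; N'_5 = 234·cos27.5° − 35·3.269 = 93.1; c'Δl = 39.56; W sinα = 108.0
Slice 6: Δl = 2.3/cos41.3° = 3.062 m; N'_6 = 112·cos41.3° − 11·3.062 = 50.5; c'Δl = 37.04; W sinα = 73.9
Slice 7: Δl = 1.2/cos52.6° = 1.976 m; N'_7 = 18·cos52.6° − 4·1.976 = 3.0; c'Δl = 23.91; W sinα = 14.3
Σc'Δl = 207.7 kN/m; ΣN' = 670.2 kN/m; ΣW sinα = 255.0 kN/m
Resisting = 207.7 + 670.2·tan28.5° = 207.7 + 363.9 = 571.6 kN/m
FS = 571.6 / 255.0 = 2.242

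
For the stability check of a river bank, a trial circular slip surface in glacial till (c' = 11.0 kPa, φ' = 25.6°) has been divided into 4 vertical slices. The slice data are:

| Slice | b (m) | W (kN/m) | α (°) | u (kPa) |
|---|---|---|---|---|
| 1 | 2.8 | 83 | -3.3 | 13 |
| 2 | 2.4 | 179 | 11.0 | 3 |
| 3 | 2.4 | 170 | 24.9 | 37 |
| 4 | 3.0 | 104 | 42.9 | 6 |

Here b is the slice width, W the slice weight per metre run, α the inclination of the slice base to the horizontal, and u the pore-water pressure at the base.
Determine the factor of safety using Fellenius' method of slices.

Ordinary method of slices: FS = Σ[c'·Δl_i + (W_i cosα_i − u_i·Δl_i)·tanφ'] / Σ W_i sinα_i, with Δl_i = b_i / cosα_i.
Slice 1: Δl = 2.8/cos(-3.3°) = 2.805 m; N'_1 = 83·cos(-3.3°) − 13·2.805 = 46.4; c'Δl = 30.85; W sinα = -4.8
Slice 2: Δl = 2.4/cos11.0° = 2.445 m; N'_2 = 179·cos11.0° − 3·2.445 = 168.4; c'Δl = 26.89; W sinα = 34.2
Slice 3: Δl = 2.4/cos24.9° = 2.646 m; N'_3 = 170·cos24.9° − 37·2.646 = 56.3; c'Δl = 29.11; W sinα = 71.6
Slice 4: Δl = 3.0/cos42.9° = 4.095 m; N'_4 = 104·cos42.9° − 6·4.095 = 51.6; c'Δl = 45.05; W sinα = 70.8
Σc'Δl = 131.9 kN/m; ΣN' = 322.7 kN/m; ΣW sinα = 171.7 kN/m
Resisting = 131.9 + 322.7·tan25.6° = 131.9 + 154.6 = 286.5 kN/m
FS = 286.5 / 171.7 = 1.668

FS = 1.67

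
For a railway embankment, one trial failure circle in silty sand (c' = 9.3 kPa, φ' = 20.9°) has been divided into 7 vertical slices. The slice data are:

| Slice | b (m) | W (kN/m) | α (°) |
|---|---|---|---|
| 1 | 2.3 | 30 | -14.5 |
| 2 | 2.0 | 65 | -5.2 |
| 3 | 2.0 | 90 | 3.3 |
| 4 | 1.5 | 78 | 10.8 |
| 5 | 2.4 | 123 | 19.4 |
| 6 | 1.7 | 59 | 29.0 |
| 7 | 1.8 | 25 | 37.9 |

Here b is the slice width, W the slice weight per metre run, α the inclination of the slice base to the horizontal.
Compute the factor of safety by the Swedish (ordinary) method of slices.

Ordinary method of slices: FS = Σ[c'·Δl_i + (W_i cosα_i)·tanφ'] / Σ W_i sinα_i, with Δl_i = b_i / cosα_i.
Slice 1: Δl = 2.3/cos(-14.5°) = 2.376 m; N'_1 = 30·cos(-14.5°) = 29.0; c'Δl = 22.09; W sinα = -7.5
Slice 2: Δl = 2.0/cos(-5.2°) = 2.008 m; N'_2 = 65·cos(-5.2°) = 64.7; c'Δl = 18.68; W sinα = -5.9
Slice 3: Δl = 2.0/cos3.3° = 2.003 m; N'_3 = 90·cos3.3° = 89.9; c'Δl = 18.63; W sinα = 5.2
Slice 4: Δl = 1.5/cos10.8° = 1.527 m; N'_4 = 78·cos10.8° = 76.6; c'Δl = 14.20; W sinα = 14.6
Slice 5: Δl = 2.4/cos19.4° = 2.544 m; N'_5 = 123·cos19.4° = 116.0; c'Δl = 23.66; W sinα = 40.9
Slice 6: Δl = 1.7/cos29.0° = 1.944 m; N'_6 = 59·cos29.0° = 51.6; c'Δl = 18.08; W sinα = 28.6
Slice 7: Δl = 1.8/cos37.9° = 2.281 m; N'_7 = 25·cos37.9° = 19.7; c'Δl = 21.21; W sinα = 15.4
Σc'Δl = 136.6 kN/m; ΣN' = 447.6 kN/m; ΣW sinα = 91.2 kN/m
Resisting = 136.6 + 447.6·tan20.9° = 136.6 + 170.9 = 307.5 kN/m
FS = 307.5 / 91.2 = 3.371

FS = 3.37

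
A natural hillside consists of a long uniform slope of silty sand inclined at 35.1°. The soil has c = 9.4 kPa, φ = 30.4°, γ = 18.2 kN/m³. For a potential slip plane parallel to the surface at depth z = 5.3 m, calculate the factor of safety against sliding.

FS = 1.04

For an infinite slope with a slip plane parallel to the surface (no pore pressure): FS = [c + γz cos²β tanφ] / [γz sinβ cosβ].
γz = 18.2·5.3 = 96.46 kN/m²
Numerator = 9.4 + 96.46·cos²35.1°·tan30.4° = 9.4 + 96.46·0.6694·0.5867 = 47.281 kPa
Denominator = 96.46·sin35.1°·cos35.1° = 96.46·0.5750·0.8181 = 45.379 kPa
FS = 47.281 / 45.379 = 1.042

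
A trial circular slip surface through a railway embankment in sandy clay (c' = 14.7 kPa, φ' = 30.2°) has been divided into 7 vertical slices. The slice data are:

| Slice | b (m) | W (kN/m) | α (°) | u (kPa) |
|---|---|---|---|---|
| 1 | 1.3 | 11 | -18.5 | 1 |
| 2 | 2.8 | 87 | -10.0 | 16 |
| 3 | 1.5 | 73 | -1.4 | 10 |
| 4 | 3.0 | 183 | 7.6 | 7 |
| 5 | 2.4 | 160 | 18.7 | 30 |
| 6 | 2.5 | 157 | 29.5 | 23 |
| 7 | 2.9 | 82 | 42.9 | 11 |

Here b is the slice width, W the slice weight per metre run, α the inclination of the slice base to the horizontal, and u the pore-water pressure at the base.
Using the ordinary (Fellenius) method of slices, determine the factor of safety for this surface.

Ordinary method of slices: FS = Σ[c'·Δl_i + (W_i cosα_i − u_i·Δl_i)·tanφ'] / Σ W_i sinα_i, with Δl_i = b_i / cosα_i.
Slice 1: Δl = 1.3/cos(-18.5°) = 1.371 m; N'_1 = 11·cos(-18.5°) − 1·1.371 = 9.1; c'Δl = 20.15; W sinα = -3.5
Slice 2: Δl = 2.8/cos(-10.0°) = 2.843 m; N'_2 = 87·cos(-10.0°) − 16·2.843 = 40.2; c'Δl = 41.79; W sinα = -15.1
Slice 3: Δl = 1.5/cos(-1.4°) = 1.500 m; N'_3 = 73·cos(-1.4°) − 10·1.500 = 58.0; c'Δl = 22.06; W sinα = -1.8
Slice 4: Δl = 3.0/cos7.6° = 3.027 m; N'_4 = 183·cos7.6° − 7·3.027 = 160.2; c'Δl = 44.49; W sinα = 24.2
Slice 5: Δl = 2.4/cos18.7° = 2.534 m; N'_5 = 160·cos18.7° − 30·2.534 = 75.5; c'Δl = 37.25; W sinα = 51.3
Slice 6: Δl = 2.5/cos29.5° = 2.872 m; N'_6 = 157·cos29.5° − 23·2.872 = 70.6; c'Δl = 42.22; W sinα = 77.3
Slice 7: Δl = 2.9/cos42.9° = 3.959 m; N'_7 = 82·cos42.9° − 11·3.959 = 16.5; c'Δl = 58.19; W sinα = 55.8
Σc'Δl = 266.2 kN/m; ΣN' = 430.1 kN/m; ΣW sinα = 188.2 kN/m
Resisting = 266.2 + 430.1·tan30.2° = 266.2 + 250.3 = 516.5 kN/m
FS = 516.5 / 188.2 = 2.744

FS = 2.74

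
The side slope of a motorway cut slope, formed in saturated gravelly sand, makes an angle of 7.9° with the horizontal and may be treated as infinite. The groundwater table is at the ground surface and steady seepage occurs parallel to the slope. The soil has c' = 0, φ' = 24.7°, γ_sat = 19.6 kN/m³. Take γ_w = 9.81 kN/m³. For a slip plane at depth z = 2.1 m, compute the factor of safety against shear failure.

With seepage parallel to the slope and the water table at the surface, the effective normal stress on the slip plane uses the buoyant unit weight γ' = γ_sat − γ_w while the driving shear stress uses γ_sat:
FS = [c' + γ' z cos²β tanφ'] / [γ_sat z sinβ cosβ]
(For c' = 0 this reduces to FS = (γ'/γ_sat)·tanφ'/tanβ.)
γ' = 19.6 − 9.81 = 9.79 kN/m³
Numerator = 0.0 + 9.79·2.1·cos²7.9°·tan24.7° = 0.0 + 9.79·2.1·0.9811·0.4599 = 9.277 kPa
Denominator = 19.6·2.1·sin7.9°·cos7.9° = 19.6·2.1·0.1374·0.9905 = 5.604 kPa
FS = 9.277 / 5.604 = 1.656

FS = 1.66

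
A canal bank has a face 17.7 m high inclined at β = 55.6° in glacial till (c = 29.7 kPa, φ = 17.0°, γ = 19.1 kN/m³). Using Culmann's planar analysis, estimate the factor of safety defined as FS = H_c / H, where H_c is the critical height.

FS = 1.27

H_c = (4c/γ) · sinβ cosφ / [1 − cos(β − φ)]
    = (4·29.7/19.1) · sin55.6°·cos17.0° / [1 − cos38.6°]
    = 6.220 · 0.7891 / 0.2185 = 22.46 m
FS = H_c / H = 22.46 / 17.7 = 1.269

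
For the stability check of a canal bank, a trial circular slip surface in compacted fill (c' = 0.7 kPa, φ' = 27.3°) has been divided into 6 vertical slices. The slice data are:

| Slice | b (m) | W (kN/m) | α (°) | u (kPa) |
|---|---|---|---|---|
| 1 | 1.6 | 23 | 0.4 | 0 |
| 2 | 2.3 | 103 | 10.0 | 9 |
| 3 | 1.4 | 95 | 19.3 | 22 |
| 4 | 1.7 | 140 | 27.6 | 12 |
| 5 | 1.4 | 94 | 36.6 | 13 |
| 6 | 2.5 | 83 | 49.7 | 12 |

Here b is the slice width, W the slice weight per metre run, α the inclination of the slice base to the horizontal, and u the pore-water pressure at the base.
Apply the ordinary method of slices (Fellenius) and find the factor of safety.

FS = 0.75

Ordinary method of slices: FS = Σ[c'·Δl_i + (W_i cosα_i − u_i·Δl_i)·tanφ'] / Σ W_i sinα_i, with Δl_i = b_i / cosα_i.
Slice 1: Δl = 1.6/cos0.4° = 1.600 m; N'_1 = 23·cos0.4° − 0·1.600 = 23.0; c'Δl = 1.12; W sinα = 0.2
Slice 2: Δl = 2.3/cos10.0° = 2.335 m; N'_2 = 103·cos10.0° − 9·2.335 = 80.4; c'Δl = 1.63; W sinα = 17.9
Slice 3: Δl = 1.4/cos19.3° = 1.483 m; N'_3 = 95·cos19.3° − 22·1.483 = 57.0; c'Δl = 1.04; W sinα = 31.4
Slice 4: Δl = 1.7/cos27.6° = 1.918 m; N'_4 = 140·cos27.6° − 12·1.918 = 101.0; c'Δl = 1.34; W sinα = 64.9
Slice 5: Δl = 1.4/cos36.6° = 1.744 m; N'_5 = 94·cos36.6° − 13·1.744 = 52.8; c'Δl = 1.22; W sinα = 56.0
Slice 6: Δl = 2.5/cos49.7° = 3.865 m; N'_6 = 83·cos49.7° − 12·3.865 = 7.3; c'Δl = 2.71; W sinα = 63.3
Σc'Δl = 9.1 kN/m; ΣN' = 321.6 kN/m; ΣW sinα = 233.7 kN/m
Resisting = 9.1 + 321.6·tan27.3° = 9.1 + 166.0 = 175.0 kN/m
FS = 175.0 / 233.7 = 0.749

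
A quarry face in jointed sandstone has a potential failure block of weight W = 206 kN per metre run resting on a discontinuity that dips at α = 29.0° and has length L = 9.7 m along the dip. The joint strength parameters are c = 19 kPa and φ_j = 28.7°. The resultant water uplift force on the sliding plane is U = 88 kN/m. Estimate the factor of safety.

Resolving the block weight along and normal to the plane and applying the Mohr–Coulomb strength on the joint:
N' = W cosα − U = 206·cos29.0° − 88 = 92.2 kN/m
Driving force T = W sinα = 206·sin29.0° = 99.9 kN/m
Resisting force R = c·L + N'·tanφ_j = 19·9.7 + 92.2·tan28.7° = 184.3 + 50.5 = 234.8 kN/m
FS = R / T = 234.8 / 99.9 = 2.351

FS = 2.35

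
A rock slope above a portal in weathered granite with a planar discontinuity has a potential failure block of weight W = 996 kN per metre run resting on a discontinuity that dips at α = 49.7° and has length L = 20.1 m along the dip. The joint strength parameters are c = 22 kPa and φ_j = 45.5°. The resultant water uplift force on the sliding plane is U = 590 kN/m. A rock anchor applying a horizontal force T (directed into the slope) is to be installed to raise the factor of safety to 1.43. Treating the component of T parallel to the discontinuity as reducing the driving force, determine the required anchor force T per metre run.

Resolving forces along and normal to the sliding plane, with the horizontal anchor force T adding T·sinα to the effective normal force and T·cosα acting up the plane against the driving force:
FS = [cL + (W cosα − U + T sinα) tanφ_j] / [W sinα − T cosα]
Without the anchor: N' = 54.2 kN/m, driving T_d = 759.6 kN/m, resisting R = 22·20.1 + 54.2·tan45.5° = 497.4 kN/m, FS = 0.65.
Setting FS = 1.43 and solving for T:
1.43·(759.6 − T cos49.7°) = 497.4 + T sin49.7°·tan45.5°
T·(sin49.7°·tan45.5° + 1.43·cos49.7°) = 1.43·759.6 − 497.4
T·(0.7627·1.0176 + 1.43·0.6468) = 1086.3 − 497.4 = 588.9
T·1.7010 = 588.9
T = 346.2 kN/m

T = 346 kN/m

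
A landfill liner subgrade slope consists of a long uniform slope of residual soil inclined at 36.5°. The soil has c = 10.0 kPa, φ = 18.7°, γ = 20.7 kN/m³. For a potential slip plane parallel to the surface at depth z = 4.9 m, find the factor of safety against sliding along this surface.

FS = 0.66

For an infinite slope with a slip plane parallel to the surface (no pore pressure): FS = [c + γz cos²β tanφ] / [γz sinβ cosβ].
γz = 20.7·4.9 = 101.43 kN/m²
Numerator = 10.0 + 101.43·cos²36.5°·tan18.7° = 10.0 + 101.43·0.6462·0.3385 = 32.185 kPa
Denominator = 101.43·sin36.5°·cos36.5° = 101.43·0.5948·0.8039 = 48.499 kPa
FS = 32.185 / 48.499 = 0.664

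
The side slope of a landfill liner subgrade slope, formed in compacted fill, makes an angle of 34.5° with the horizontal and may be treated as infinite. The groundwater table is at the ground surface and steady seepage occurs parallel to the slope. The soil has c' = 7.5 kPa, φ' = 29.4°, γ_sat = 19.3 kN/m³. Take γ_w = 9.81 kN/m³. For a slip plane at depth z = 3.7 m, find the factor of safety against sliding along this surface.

FS = 0.63

With seepage parallel to the slope and the water table at the surface, the effective normal stress on the slip plane uses the buoyant unit weight γ' = γ_sat − γ_w while the driving shear stress uses γ_sat:
FS = [c' + γ' z cos²β tanφ'] / [γ_sat z sinβ cosβ]
γ' = 19.3 − 9.81 = 9.49 kN/m³
Numerator = 7.5 + 9.49·3.7·cos²34.5°·tan29.4° = 7.5 + 9.49·3.7·0.6792·0.5635 = 20.938 kPa
Denominator = 19.3·3.7·sin34.5°·cos34.5° = 19.3·3.7·0.5664·0.8241 = 33.333 kPa
FS = 20.938 / 33.333 = 0.628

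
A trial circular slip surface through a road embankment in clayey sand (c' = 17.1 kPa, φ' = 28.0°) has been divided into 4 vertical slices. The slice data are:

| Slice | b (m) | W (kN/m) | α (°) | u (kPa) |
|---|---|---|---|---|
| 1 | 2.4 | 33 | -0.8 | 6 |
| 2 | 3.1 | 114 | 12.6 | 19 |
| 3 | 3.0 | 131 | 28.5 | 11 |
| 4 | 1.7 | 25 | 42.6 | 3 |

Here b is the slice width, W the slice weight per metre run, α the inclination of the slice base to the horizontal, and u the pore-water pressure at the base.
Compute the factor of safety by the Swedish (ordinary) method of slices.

Ordinary method of slices: FS = Σ[c'·Δl_i + (W_i cosα_i − u_i·Δl_i)·tanφ'] / Σ W_i sinα_i, with Δl_i = b_i / cosα_i.
Slice 1: Δl = 2.4/cos(-0.8°) = 2.400 m; N'_1 = 33·cos(-0.8°) − 6·2.400 = 18.6; c'Δl = 41.04; W sinα = -0.5
Slice 2: Δl = 3.1/cos12.6° = 3.177 m; N'_2 = 114·cos12.6° − 19·3.177 = 50.9; c'Δl = 54.32; W sinα = 24.9
Slice 3: Δl = 3.0/cos28.5° = 3.414 m; N'_3 = 131·cos28.5° − 11·3.414 = 77.6; c'Δl = 58.37; W sinα = 62.5
Slice 4: Δl = 1.7/cos42.6° = 2.309 m; N'_4 = 25·cos42.6° − 3·2.309 = 11.5; c'Δl = 39.49; W sinα = 16.9
Σc'Δl = 193.2 kN/m; ΣN' = 158.5 kN/m; ΣW sinα = 103.8 kN/m
Resisting = 193.2 + 158.5·tan28.0° = 193.2 + 84.3 = 277.5 kN/m
FS = 277.5 / 103.8 = 2.673

FS = 2.67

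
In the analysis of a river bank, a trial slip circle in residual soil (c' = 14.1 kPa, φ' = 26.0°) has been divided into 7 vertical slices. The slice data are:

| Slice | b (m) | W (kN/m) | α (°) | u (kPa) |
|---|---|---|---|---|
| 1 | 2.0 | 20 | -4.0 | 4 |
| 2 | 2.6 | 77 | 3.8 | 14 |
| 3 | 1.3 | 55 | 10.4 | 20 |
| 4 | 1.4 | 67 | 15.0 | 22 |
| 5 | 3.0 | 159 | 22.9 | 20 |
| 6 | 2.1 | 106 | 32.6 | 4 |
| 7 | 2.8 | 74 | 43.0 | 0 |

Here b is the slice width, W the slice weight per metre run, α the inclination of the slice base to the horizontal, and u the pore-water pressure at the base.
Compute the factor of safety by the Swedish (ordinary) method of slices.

Ordinary method of slices: FS = Σ[c'·Δl_i + (W_i cosα_i − u_i·Δl_i)·tanφ'] / Σ W_i sinα_i, with Δl_i = b_i / cosα_i.
Slice 1: Δl = 2.0/cos(-4.0°) = 2.005 m; N'_1 = 20·cos(-4.0°) − 4·2.005 = 11.9; c'Δl = 28.27; W sinα = -1.4
Slice 2: Δl = 2.6/cos3.8° = 2.606 m; N'_2 = 77·cos3.8° − 14·2.606 = 40.4; c'Δl = 36.74; W sinα = 5.1
Slice 3: Δl = 1.3/cos10.4° = 1.322 m; N'_3 = 55·cos10.4° − 20·1.322 = 27.7; c'Δl = 18.64; W sinα = 9.9
Slice 4: Δl = 1.4/cos15.0° = 1.449 m; N'_4 = 67·cos15.0° − 22·1.449 = 32.8; c'Δl = 20.44; W sinα = 17.3
Slice 5: Δl = 3.0/cos22.9° = 3.257 m; N'_5 = 159·cos22.9° − 20·3.257 = 81.3; c'Δl = 45.92; W sinα = 61.9
Slice 6: Δl = 2.1/cos32.6° = 2.493 m; N'_6 = 106·cos32.6° − 4·2.493 = 79.3; c'Δl = 35.15; W sinα = 57.1
Slice 7: Δl = 2.8/cos43.0° = 3.829 m; N'_7 = 74·cos43.0° − 0·3.829 = 54.1; c'Δl = 53.98; W sinα = 50.5
Σc'Δl = 239.1 kN/m; ΣN' = 327.6 kN/m; ΣW sinα = 200.4 kN/m
Resisting = 239.1 + 327.6·tan26.0° = 239.1 + 159.8 = 398.9 kN/m
FS = 398.9 / 200.4 = 1.990

FS = 1.99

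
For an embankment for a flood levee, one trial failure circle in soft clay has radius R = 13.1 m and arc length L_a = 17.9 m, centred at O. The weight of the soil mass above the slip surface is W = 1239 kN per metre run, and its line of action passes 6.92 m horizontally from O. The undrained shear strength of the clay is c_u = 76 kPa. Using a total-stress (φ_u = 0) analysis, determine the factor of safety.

FS = 2.08

Taking moments about the centre O, the resisting moment is provided by the undrained shear strength acting along the arc:
M_R = c_u·L_a·R = 76·17.90·13.1 = 17821.2 kN·m/m
M_D = W·d = 1239·6.92 = 8573.9 kN·m/m
FS = M_R / M_D = 17821.2 / 8573.9 = 2.079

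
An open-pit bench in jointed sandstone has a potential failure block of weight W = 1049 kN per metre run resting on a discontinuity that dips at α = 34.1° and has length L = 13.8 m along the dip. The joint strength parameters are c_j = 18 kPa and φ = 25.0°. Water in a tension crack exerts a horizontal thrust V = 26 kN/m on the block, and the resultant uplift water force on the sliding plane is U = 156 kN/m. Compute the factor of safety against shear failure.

Resolving the block weight along and normal to the plane and applying the Mohr–Coulomb strength on the joint:
N' = W cosα − U − V sinα = 1049·cos34.1° − 156 − 26·sin34.1° = 698.1 kN/m
Driving force T = W sinα + V cosα = 1049·sin34.1° + 26·cos34.1° = 609.6 kN/m
Resisting force R = c_j·L + N'·tanφ = 18·13.8 + 698.1·tan25.0° = 248.4 + 325.5 = 573.9 kN/m
FS = R / T = 573.9 / 609.6 = 0.941

FS = 0.94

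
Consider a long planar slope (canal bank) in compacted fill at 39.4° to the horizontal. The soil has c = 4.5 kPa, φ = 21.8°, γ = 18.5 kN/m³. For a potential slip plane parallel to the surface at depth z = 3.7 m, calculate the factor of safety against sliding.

FS = 0.62

For an infinite slope with a slip plane parallel to the surface (no pore pressure): FS = [c + γz cos²β tanφ] / [γz sinβ cosβ].
γz = 18.5·3.7 = 68.45 kN/m²
Numerator = 4.5 + 68.45·cos²39.4°·tan21.8° = 4.5 + 68.45·0.5971·0.4000 = 20.848 kPa
Denominator = 68.45·sin39.4°·cos39.4° = 68.45·0.6347·0.7727 = 33.573 kPa
FS = 20.848 / 33.573 = 0.621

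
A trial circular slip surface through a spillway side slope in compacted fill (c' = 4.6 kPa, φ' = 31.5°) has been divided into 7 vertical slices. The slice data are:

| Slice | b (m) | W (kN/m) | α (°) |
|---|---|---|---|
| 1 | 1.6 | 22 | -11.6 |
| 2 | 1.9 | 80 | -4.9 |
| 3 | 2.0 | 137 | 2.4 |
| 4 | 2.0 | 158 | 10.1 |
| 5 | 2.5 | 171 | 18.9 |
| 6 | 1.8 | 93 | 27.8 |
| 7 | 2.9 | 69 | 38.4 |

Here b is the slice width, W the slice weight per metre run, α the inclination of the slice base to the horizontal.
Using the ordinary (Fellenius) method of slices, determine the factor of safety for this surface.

Ordinary method of slices: FS = Σ[c'·Δl_i + (W_i cosα_i)·tanφ'] / Σ W_i sinα_i, with Δl_i = b_i / cosα_i.
Slice 1: Δl = 1.6/cos(-11.6°) = 1.633 m; N'_1 = 22·cos(-11.6°) = 21.6; c'Δl = 7.51; W sinα = -4.4
Slice 2: Δl = 1.9/cos(-4.9°) = 1.907 m; N'_2 = 80·cos(-4.9°) = 79.7; c'Δl = 8.77; W sinα = -6.8
Slice 3: Δl = 2.0/cos2.4° = 2.002 m; N'_3 = 137·cos2.4° = 136.9; c'Δl = 9.21; W sinα = 5.7
Slice 4: Δl = 2.0/cos10.1° = 2.031 m; N'_4 = 158·cos10.1° = 155.6; c'Δl = 9.34; W sinα = 27.7
Slice 5: Δl = 2.5/cos18.9° = 2.642 m; N'_5 = 171·cos18.9° = 161.8; c'Δl = 12.16; W sinα = 55.4
Slice 6: Δl = 1.8/cos27.8° = 2.035 m; N'_6 = 93·cos27.8° = 82.3; c'Δl = 9.36; W sinα = 43.4
Slice 7: Δl = 2.9/cos38.4° = 3.700 m; N'_7 = 69·cos38.4° = 54.1; c'Δl = 17.02; W sinα = 42.9
Σc'Δl = 73.4 kN/m; ΣN' = 691.8 kN/m; ΣW sinα = 163.8 kN/m
Resisting = 73.4 + 691.8·tan31.5° = 73.4 + 423.9 = 497.3 kN/m
FS = 497.3 / 163.8 = 3.036

FS = 3.04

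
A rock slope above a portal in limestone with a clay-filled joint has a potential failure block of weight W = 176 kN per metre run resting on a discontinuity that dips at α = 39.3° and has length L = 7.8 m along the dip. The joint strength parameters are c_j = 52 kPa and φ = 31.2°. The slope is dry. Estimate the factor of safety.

FS = 4.38

Resolving the block weight along and normal to the plane and applying the Mohr–Coulomb strength on the joint:
N' = W cosα = 176·cos39.3° = 136.2 kN/m
Driving force T = W sinα = 176·sin39.3° = 111.5 kN/m
Resisting force R = c_j·L + N'·tanφ = 52·7.8 + 136.2·tan31.2° = 405.6 + 82.5 = 488.1 kN/m
FS = R / T = 488.1 / 111.5 = 4.378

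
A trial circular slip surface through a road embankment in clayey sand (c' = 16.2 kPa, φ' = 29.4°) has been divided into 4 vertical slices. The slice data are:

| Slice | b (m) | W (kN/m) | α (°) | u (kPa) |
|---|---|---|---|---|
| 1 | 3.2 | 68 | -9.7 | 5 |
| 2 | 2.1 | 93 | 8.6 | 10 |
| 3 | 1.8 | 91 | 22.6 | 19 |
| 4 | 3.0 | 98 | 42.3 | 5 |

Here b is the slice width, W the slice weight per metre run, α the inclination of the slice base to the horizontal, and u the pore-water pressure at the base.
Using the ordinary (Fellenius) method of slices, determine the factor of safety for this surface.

Ordinary method of slices: FS = Σ[c'·Δl_i + (W_i cosα_i − u_i·Δl_i)·tanφ'] / Σ W_i sinα_i, with Δl_i = b_i / cosα_i.
Slice 1: Δl = 3.2/cos(-9.7°) = 3.246 m; N'_1 = 68·cos(-9.7°) − 5·3.246 = 50.8; c'Δl = 52.59; W sinα = -11.5
Slice 2: Δl = 2.1/cos8.6° = 2.124 m; N'_2 = 93·cos8.6° − 10·2.124 = 70.7; c'Δl = 34.41; W sinα = 13.9
Slice 3: Δl = 1.8/cos22.6° = 1.950 m; N'_3 = 91·cos22.6° − 19·1.950 = 47.0; c'Δl = 31.59; W sinα = 35.0
Slice 4: Δl = 3.0/cos42.3° = 4.056 m; N'_4 = 98·cos42.3° − 5·4.056 = 52.2; c'Δl = 65.71; W sinα = 66.0
Σc'Δl = 184.3 kN/m; ΣN' = 220.7 kN/m; ΣW sinα = 103.4 kN/m
Resisting = 184.3 + 220.7·tan29.4° = 184.3 + 124.3 = 308.6 kN/m
FS = 308.6 / 103.4 = 2.986

FS = 2.99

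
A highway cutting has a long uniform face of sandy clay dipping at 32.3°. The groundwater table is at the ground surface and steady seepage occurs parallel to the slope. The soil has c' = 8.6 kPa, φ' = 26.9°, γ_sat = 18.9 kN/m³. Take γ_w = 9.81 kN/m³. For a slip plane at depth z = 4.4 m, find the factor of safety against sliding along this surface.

FS = 0.61

With seepage parallel to the slope and the water table at the surface, the effective normal stress on the slip plane uses the buoyant unit weight γ' = γ_sat − γ_w while the driving shear stress uses γ_sat:
FS = [c' + γ' z cos²β tanφ'] / [γ_sat z sinβ cosβ]
γ' = 18.9 − 9.81 = 9.09 kN/m³
Numerator = 8.6 + 9.09·4.4·cos²32.3°·tan26.9° = 8.6 + 9.09·4.4·0.7145·0.5073 = 23.097 kPa
Denominator = 18.9·4.4·sin32.3°·cos32.3° = 18.9·4.4·0.5344·0.8453 = 37.561 kPa
FS = 23.097 / 37.561 = 0.615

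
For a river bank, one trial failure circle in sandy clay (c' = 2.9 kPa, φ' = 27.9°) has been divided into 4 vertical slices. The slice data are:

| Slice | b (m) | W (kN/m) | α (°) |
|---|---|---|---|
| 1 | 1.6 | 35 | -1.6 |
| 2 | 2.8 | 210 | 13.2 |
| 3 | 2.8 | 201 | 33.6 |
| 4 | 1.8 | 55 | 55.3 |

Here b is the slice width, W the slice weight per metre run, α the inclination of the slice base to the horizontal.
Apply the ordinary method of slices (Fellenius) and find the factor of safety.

Ordinary method of slices: FS = Σ[c'·Δl_i + (W_i cosα_i)·tanφ'] / Σ W_i sinα_i, with Δl_i = b_i / cosα_i.
Slice 1: Δl = 1.6/cos(-1.6°) = 1.601 m; N'_1 = 35·cos(-1.6°) = 35.0; c'Δl = 4.64; W sinα = -1.0
Slice 2: Δl = 2.8/cos13.2° = 2.876 m; N'_2 = 210·cos13.2° = 204.5; c'Δl = 8.34; W sinα = 48.0
Slice 3: Δl = 2.8/cos33.6° = 3.362 m; N'_3 = 201·cos33.6° = 167.4; c'Δl = 9.75; W sinα = 111.2
Slice 4: Δl = 1.8/cos55.3° = 3.162 m; N'_4 = 55·cos55.3° = 31.3; c'Δl = 9.17; W sinα = 45.2
Σc'Δl = 31.9 kN/m; ΣN' = 438.2 kN/m; ΣW sinα = 203.4 kN/m
Resisting = 31.9 + 438.2·tan27.9° = 31.9 + 232.0 = 263.9 kN/m
FS = 263.9 / 203.4 = 1.297

FS = 1.30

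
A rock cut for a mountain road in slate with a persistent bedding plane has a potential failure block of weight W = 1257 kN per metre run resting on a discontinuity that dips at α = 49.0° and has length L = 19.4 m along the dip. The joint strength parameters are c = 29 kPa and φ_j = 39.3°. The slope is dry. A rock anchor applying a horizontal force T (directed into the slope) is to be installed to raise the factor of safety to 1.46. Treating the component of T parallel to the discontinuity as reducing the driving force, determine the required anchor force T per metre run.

Resolving forces along and normal to the sliding plane, with the horizontal anchor force T adding T·sinα to the effective normal force and T·cosα acting up the plane against the driving force:
FS = [cL + (W cosα + T sinα) tanφ_j] / [W sinα − T cosα]
Without the anchor: N' = 824.7 kN/m, driving T_d = 948.7 kN/m, resisting R = 29·19.4 + 824.7·tan39.3° = 1237.6 kN/m, FS = 1.30.
Setting FS = 1.46 and solving for T:
1.46·(948.7 − T cos49.0°) = 1237.6 + T sin49.0°·tan39.3°
T·(sin49.0°·tan39.3° + 1.46·cos49.0°) = 1.46·948.7 − 1237.6
T·(0.7547·0.8185 + 1.46·0.6561) = 1385.1 − 1237.6 = 147.5
T·1.5756 = 147.5
T = 93.6 kN/m

T = 94 kN/m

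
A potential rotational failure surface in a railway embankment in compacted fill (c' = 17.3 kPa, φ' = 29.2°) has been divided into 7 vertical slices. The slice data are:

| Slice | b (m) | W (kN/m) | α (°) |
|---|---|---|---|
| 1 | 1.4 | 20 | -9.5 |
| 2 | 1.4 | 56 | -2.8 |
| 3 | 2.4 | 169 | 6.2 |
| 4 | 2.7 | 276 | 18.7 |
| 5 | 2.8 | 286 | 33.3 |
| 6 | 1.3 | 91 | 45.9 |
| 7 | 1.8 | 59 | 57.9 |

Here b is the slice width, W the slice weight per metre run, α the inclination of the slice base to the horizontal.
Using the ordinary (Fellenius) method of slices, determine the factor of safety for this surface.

FS = 2.03

Ordinary method of slices: FS = Σ[c'·Δl_i + (W_i cosα_i)·tanφ'] / Σ W_i sinα_i, with Δl_i = b_i / cosα_i.
Slice 1: Δl = 1.4/cos(-9.5°) = 1.419 m; N'_1 = 20·cos(-9.5°) = 19.7; c'Δl = 24.56; W sinα = -3.3
Slice 2: Δl = 1.4/cos(-2.8°) = 1.402 m; N'_2 = 56·cos(-2.8°) = 55.9; c'Δl = 24.25; W sinα = -2.7
Slice 3: Δl = 2.4/cos6.2° = 2.414 m; N'_3 = 169·cos6.2° = 168.0; c'Δl = 41.76; W sinα = 18.3
Slice 4: Δl = 2.7/cos18.7° = 2.850 m; N'_4 = 276·cos18.7° = 261.4; c'Δl = 49.31; W sinα = 88.5
Slice 5: Δl = 2.8/cos33.3° = 3.350 m; N'_5 = 286·cos33.3° = 239.0; c'Δl = 57.96; W sinα = 157.0
Slice 6: Δl = 1.3/cos45.9° = 1.868 m; N'_6 = 91·cos45.9° = 63.3; c'Δl = 32.32; W sinα = 65.3
Slice 7: Δl = 1.8/cos57.9° = 3.387 m; N'_7 = 59·cos57.9° = 31.4; c'Δl = 58.60; W sinα = 50.0
Σc'Δl = 288.8 kN/m; ΣN' = 838.8 kN/m; ΣW sinα = 373.1 kN/m
Resisting = 288.8 + 838.8·tan29.2° = 288.8 + 468.8 = 757.6 kN/m
FS = 757.6 / 373.1 = 2.031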